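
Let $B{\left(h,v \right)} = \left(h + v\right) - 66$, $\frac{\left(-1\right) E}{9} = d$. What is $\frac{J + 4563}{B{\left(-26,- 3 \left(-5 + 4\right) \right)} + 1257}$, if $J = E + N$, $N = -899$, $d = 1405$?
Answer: $- \frac{8981}{1168} \approx -7.6892$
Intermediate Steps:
$E = -12645$ ($E = \left(-9\right) 1405 = -12645$)
$B{\left(h,v \right)} = -66 + h + v$
$J = -13544$ ($J = -12645 - 899 = -13544$)
$\frac{J + 4563}{B{\left(-26,- 3 \left(-5 + 4\right) \right)} + 1257} = \frac{-13544 + 4563}{\left(-66 - 26 - 3 \left(-5 + 4\right)\right) + 1257} = - \frac{8981}{\left(-66 - 26 - -3\right) + 1257} = - \frac{8981}{\left(-66 - 26 + 3\right) + 1257} = - \frac{8981}{-89 + 1257} = - \frac{8981}{1168}$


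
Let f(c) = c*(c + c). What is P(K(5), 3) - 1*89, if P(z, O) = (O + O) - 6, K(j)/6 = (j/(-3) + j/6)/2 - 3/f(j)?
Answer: -89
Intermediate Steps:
f(c) = 2*c² (f(c) = c*(2*c) = 2*c²)
K(j) = -9/j² - j/2 (K(j) = 6*((j/(-3) + j/6)/2 - 3*1/(2*j²)) = 6*((j*(-⅓) + j*(⅙))*(½) - 3/(2*j²)) = 6*((-j/3 + j/6)*(½) - 3/(2*j²)) = 6*(-j/6*(½) - 3/(2*j²)) = 6*(-j/12 - 3/(2*j²)) = 6*(-3/(2*j²) - j/12) = -9/j² - j/2)
P(z, O) = -6 + 2*O (P(z, O) = 2*O - 6 = -6 + 2*O)
P(K(5), 3) - 1*89 = (-6 + 2*3) - 1*89 = (-6 + 6) - 89 = 0 - 89 = -89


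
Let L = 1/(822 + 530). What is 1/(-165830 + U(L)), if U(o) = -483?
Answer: -1/166313 ≈ -6.0128e-6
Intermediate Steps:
L = 1/1352 ≈ 0.00073965
1/(-165830 + U(L)) = 1/(-165830 - 483) = 1/(-166313) = -1/166313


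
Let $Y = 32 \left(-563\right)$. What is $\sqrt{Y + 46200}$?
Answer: $2 \sqrt{7046} \approx 167.88$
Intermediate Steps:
$Y = -18016$
$\sqrt{Y + 46200} = \sqrt{-18016 + 46200} = \sqrt{28184} = 2 \sqrt{7046}$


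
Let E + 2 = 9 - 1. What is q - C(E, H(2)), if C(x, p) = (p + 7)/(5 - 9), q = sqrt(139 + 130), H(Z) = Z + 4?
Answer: 13/4 + sqrt(269) ≈ 19.651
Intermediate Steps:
H(Z) = 4 + Z
E = 6 (E = -2 + (9 - 1) = -2 + 8 = 6)
q = sqrt(269) ≈ 16.401
C(x, p) = -7/4 - p/4 (C(x, p) = (7 + p)/(-4) = (7 + p)*(-1/4) = -7/4 - p/4)
q - C(E, H(2)) = sqrt(269) - (-7/4 - (4 + 2)/4) = sqrt(269) - (-7/4 - 1/4*6) = sqrt(269) - (-7/4 - 3/2) = sqrt(269) - 1*(-13/4) = sqrt(269) + 13/4 = 13/4 + sqrt(269)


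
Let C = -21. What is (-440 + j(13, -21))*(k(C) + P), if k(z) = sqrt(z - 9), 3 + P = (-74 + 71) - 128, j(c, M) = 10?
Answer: 57620 - 430*I*sqrt(30) ≈ 57620.0 - 2355.2*I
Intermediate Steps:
P = -134 (P = -3 + ((-74 + 71) - 128) = -3 + (-3 - 128) = -3 - 131 = -134)
k(z) = sqrt(-9 + z)
(-440 + j(13, -21))*(k(C) + P) = (-440 + 10)*(sqrt(-9 - 21) - 134) = -430*(sqrt(-30) - 134) = -430*(I*sqrt(30) - 134) = -430*(-134 + I*sqrt(30)) = 57620 - 430*I*sqrt(30)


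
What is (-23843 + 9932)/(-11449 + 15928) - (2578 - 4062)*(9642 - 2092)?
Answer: 16727865963/1493 ≈ 1.1204e+7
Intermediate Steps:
(-23843 + 9932)/(-11449 + 15928) - (2578 - 4062)*(9642 - 2092) = -13911/4479 - (-1484)*7550 = -13911*1/4479 - 1*(-11204200) = -4637/1493 + 11204200 = 16727865963/1493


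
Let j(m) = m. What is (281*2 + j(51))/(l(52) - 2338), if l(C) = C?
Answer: -613/2286 ≈ -0.26815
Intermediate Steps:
(281*2 + j(51))/(l(52) - 2338) = (281*2 + 51)/(52 - 2338) = (562 + 51)/(-2286) = 613*(-1/2286) = -613/2286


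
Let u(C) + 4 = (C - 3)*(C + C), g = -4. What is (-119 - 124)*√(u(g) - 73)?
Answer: -243*I*√21 ≈ -1113.6*I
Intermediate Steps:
u(C) = -4 + 2*C*(-3 + C) (u(C) = -4 + (C - 3)*(C + C) = -4 + (-3 + C)*(2*C) = -4 + 2*C*(-3 + C))
(-119 - 124)*√(u(g) - 73) = (-119 - 124)*√((-4 - 6*(-4) + 2*(-4)²) - 73) = -243*√((-4 + 24 + 2*16) - 73) = -243*√((-4 + 24 + 32) - 73) = -243*√(52 - 73) = -243*I*√21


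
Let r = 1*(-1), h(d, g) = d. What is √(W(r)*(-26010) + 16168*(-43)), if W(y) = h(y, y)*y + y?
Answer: 86*I*√94 ≈ 833.8*I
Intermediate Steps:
r = -1
W(y) = y + y² (W(y) = y*y + y = y² + y = y + y²)
√(W(r)*(-26010) + 16168*(-43)) = √(-(1 - 1)*(-26010) + 16168*(-43)) = √(-1*0*(-26010) - 695224) = √(0*(-26010) - 695224) = √(0 - 695224) = √(-695224) = 86*I*√94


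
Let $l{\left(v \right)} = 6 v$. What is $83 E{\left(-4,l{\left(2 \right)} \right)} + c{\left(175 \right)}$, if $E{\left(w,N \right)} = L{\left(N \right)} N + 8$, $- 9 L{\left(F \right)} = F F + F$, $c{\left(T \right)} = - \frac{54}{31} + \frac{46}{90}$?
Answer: $- \frac{23158717}{1395} \approx -16601.0$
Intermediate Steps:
$c{\left(T \right)} = - \frac{1717}{1395}$ ($c{\left(T \right)} = \left(-54\right) \frac{1}{31} + 46 \cdot \frac{1}{90} = - \frac{54}{31} + \frac{23}{45} = - \frac{1717}{1395}$)
$L{\left(F \right)} = - \frac{F}{9} - \frac{F^{2}}{9}$ ($L{\left(F \right)} = - \frac{F F + F}{9} = - \frac{F^{2} + F}{9} = - \frac{F + F^{2}}{9} = - \frac{F}{9} - \frac{F^{2}}{9}$)
$E{\left(w,N \right)} = 8 - \frac{N^{2} \left(1 + N\right)}{9}$ ($E{\left(w,N \right)} = - \frac{N \left(1 + N\right)}{9} N + 8 = - \frac{N^{2} \left(1 + N\right)}{9} + 8 = 8 - \frac{N^{2} \left(1 + N\right)}{9}$)
$83 E{\left(-4,l{\left(2 \right)} \right)} + c{\left(175 \right)} = 83 \left(8 - \frac{\left(6 \cdot 2\right)^{2}}{9} - \frac{\left(6 \cdot 2\right)^{3}}{9}\right) - \frac{1717}{1395} = 83 \left(8 - \frac{12^{2}}{9} - \frac{12^{3}}{9}\right) - \frac{1717}{1395} = 83 \left(8 - 16 - 192\right) - \frac{1717}{1395} = 83 \left(-200\right) - \frac{1717}{1395} = -16600 - \frac{1717}{1395} = - \frac{23158717}{1395}$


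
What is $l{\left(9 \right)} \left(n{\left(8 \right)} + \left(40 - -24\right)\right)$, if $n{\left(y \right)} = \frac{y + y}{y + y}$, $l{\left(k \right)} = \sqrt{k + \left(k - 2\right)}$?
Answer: $260$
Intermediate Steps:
$l{\left(k \right)} = \sqrt{-2 + 2 k}$ ($l{\left(k \right)} = \sqrt{k + \left(-2 + k\right)} = \sqrt{-2 + 2 k}$)
$n{\left(y \right)} = 1$ ($n{\left(y \right)} = \frac{2 y}{2 y} = 2 y \frac{1}{2 y} = 1$)
$l{\left(9 \right)} \left(n{\left(8 \right)} + \left(40 - -24\right)\right) = \sqrt{-2 + 2 \cdot 9} \left(1 + \left(40 - -24\right)\right) = \sqrt{-2 + 18} \left(1 + \left(40 + 24\right)\right) = \sqrt{16} \left(1 + 64\right) = 4 \cdot 65 = 260$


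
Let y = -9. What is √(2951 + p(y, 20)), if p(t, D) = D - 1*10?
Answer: 3*√329 ≈ 54.415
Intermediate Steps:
p(t, D) = -10 + D (p(t, D) = D - 10 = -10 + D)
√(2951 + p(y, 20)) = √(2951 + (-10 + 20)) = √(2951 + 10) = √2961 = 3*√329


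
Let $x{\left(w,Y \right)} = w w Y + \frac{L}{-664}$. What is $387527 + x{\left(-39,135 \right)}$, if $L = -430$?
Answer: $\frac{196830399}{332} \approx 5.9286 \cdot 10^{5}$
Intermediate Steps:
$x{\left(w,Y \right)} = \frac{215}{332} + Y w^{2}$ ($x{\left(w,Y \right)} = w w Y - \frac{430}{-664} = w^{2} Y - - \frac{215}{332} = Y w^{2} + \frac{215}{332} = \frac{215}{332} + Y w^{2}$)
$387527 + x{\left(-39,135 \right)} = 387527 + \left(\frac{215}{332} + 135 \left(-39\right)^{2}\right) = 387527 + \left(\frac{215}{332} + 135 \cdot 1521\right) = 387527 + \left(\frac{215}{332} + 205335\right) = 387527 + \frac{68171435}{332} = \frac{196830399}{332}$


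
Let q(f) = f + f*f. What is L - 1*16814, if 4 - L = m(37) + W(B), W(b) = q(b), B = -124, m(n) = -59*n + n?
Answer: -29916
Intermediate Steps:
m(n) = -58*n
q(f) = f + f**2
W(b) = b*(1 + b)
L = -13102 (L = 4 - (-58*37 - 124*(1 - 124)) = 4 - (-2146 - 124*(-123)) = 4 - (-2146 + 15252) = 4 - 1*13106 = 4 - 13106 = -13102)
L - 1*16814 = -13102 - 1*16814 = -13102 - 16814 = -29916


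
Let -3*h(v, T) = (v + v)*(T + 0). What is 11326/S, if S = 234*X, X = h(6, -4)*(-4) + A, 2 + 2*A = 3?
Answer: -11326/14859 ≈ -0.76223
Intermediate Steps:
A = ½ (A = -1 + (½)*3 = -1 + 3/2 = ½ ≈ 0.50000)
h(v, T) = -2*T*v/3 (h(v, T) = -(v + v)*(T + 0)/3 = -2*v*T/3 = -2*T*v/3)
X = -127/2 (X = -⅔*(-4)*6*(-4) + ½ = 16*(-4) + ½ = -64 + ½ = -127/2 ≈ -63.500)
S = -14859 (S = 234*(-127/2) = -14859)
11326/S = 11326/(-14859) = 11326*(-1/14859) = -11326/14859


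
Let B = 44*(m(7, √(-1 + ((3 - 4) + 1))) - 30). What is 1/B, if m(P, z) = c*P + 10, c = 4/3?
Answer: -3/1408 ≈ -0.0021307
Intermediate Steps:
c = 4/3 (c = 4*(⅓) = 4/3 ≈ 1.3333)
m(P, z) = 10 + 4*P/3 (m(P, z) = 4*P/3 + 10 = 10 + 4*P/3)
B = -1408/3 (B = 44*((10 + (4/3)*7) - 30) = 44*((10 + 28/3) - 30) = 44*(58/3 - 30) = 44*(-32/3) = -1408/3 ≈ -469.33)
1/B = 1/(-1408/3) = -3/1408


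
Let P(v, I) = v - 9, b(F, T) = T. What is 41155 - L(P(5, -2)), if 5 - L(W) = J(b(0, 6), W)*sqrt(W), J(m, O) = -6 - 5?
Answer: 41150 - 22*I ≈ 41150.0 - 22.0*I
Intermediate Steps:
P(v, I) = -9 + v
J(m, O) = -11
L(W) = 5 + 11*sqrt(W) (L(W) = 5 - (-11)*sqrt(W) = 5 + 11*sqrt(W))
41155 - L(P(5, -2)) = 41155 - (5 + 11*sqrt(-9 + 5)) = 41155 - (5 + 11*sqrt(-4)) = 41155 - (5 + 11*(2*I)) = 41155 - (5 + 22*I) = 41155 + (-5 - 22*I) = 41150 - 22*I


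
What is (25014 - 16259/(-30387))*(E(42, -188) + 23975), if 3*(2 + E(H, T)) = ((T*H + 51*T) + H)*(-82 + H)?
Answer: 64998337166947/10129 ≈ 6.4171e+9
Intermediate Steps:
E(H, T) = -2 + (-82 + H)*(H + 51*T + H*T)/3 (E(H, T) = -2 + (((T*H + 51*T) + H)*(-82 + H))/3 = -2 + (((H*T + 51*T) + H)*(-82 + H))/3 = -2 + (((51*T + H*T) + H)*(-82 + H))/3 = -2 + ((H + 51*T + H*T)*(-82 + H))/3 = -2 + ((-82 + H)*(H + 51*T + H*T))/3 = -2 + (-82 + H)*(H + 51*T + H*T)/3)
(25014 - 16259/(-30387))*(E(42, -188) + 23975) = (25014 - 16259/(-30387))*((-2 - 1394*(-188) - 82/3*42 + (⅓)*42² - 31/3*42*(-188) + (⅓)*(-188)*42²) + 23975) = (25014 - 16259*(-1/30387))*((-2 + 262072 - 1148 + (⅓)*1764 + 81592 + (⅓)*(-188)*1764) + 23975) = (25014 + 16259/30387)*((-2 + 262072 - 1148 + 588 + 81592 - 110544) + 23975) = 760116677*(232558 + 23975)/30387 = (760116677/30387)*256533 = 64998337166947/10129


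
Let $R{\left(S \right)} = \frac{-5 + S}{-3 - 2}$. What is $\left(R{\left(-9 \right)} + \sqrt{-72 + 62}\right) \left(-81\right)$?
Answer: $- \frac{1134}{5} - 81 i \sqrt{10} \approx -226.8 - 256.14 i$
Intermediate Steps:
$R{\left(S \right)} = 1 - \frac{S}{5}$ ($R{\left(S \right)} = \frac{-5 + S}{-5} = \left(-5 + S\right) \left(- \frac{1}{5}\right) = 1 - \frac{S}{5}$)
$\left(R{\left(-9 \right)} + \sqrt{-72 + 62}\right) \left(-81\right) = \left(\left(1 - - \frac{9}{5}\right) + \sqrt{-72 + 62}\right) \left(-81\right) = \left(\left(1 + \frac{9}{5}\right) + \sqrt{-10}\right) \left(-81\right) = \left(\frac{14}{5} + i \sqrt{10}\right) \left(-81\right) = - \frac{1134}{5} - 81 i \sqrt{10}$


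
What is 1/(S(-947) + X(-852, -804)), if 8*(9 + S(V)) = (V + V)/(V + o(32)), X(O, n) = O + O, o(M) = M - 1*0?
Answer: -3660/6268633 ≈ -0.00058386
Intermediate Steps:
o(M) = M (o(M) = M + 0 = M)
X(O, n) = 2*O
S(V) = -9 + V/(4*(32 + V)) (S(V) = -9 + ((V + V)/(V + 32))/8 = -9 + ((2*V)/(32 + V))/8 = -9 + (2*V/(32 + V))/8 = -9 + V/(4*(32 + V)))
1/(S(-947) + X(-852, -804)) = 1/((-1152 - 35*(-947))/(4*(32 - 947)) + 2*(-852)) = 1/((1/4)*(-1152 + 33145)/(-915) - 1704) = 1/((1/4)*(-1/915)*31993 - 1704) = 1/(-31993/3660 - 1704) = 1/(-6268633/3660) = -3660/6268633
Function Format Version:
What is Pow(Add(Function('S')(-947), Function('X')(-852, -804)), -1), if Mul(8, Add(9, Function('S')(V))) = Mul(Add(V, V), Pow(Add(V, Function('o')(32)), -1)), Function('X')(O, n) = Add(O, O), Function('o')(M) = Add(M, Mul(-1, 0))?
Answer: Rational(-3660, 6268633) ≈ -0.00058386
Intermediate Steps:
Function('o')(M) = M (Function('o')(M) = Add(M, 0) = M)
Function('X')(O, n) = Mul(2, O)
Function('S')(V) = Add(-9, Mul(Rational(1, 4), V, Pow(Add(32, V), -1))) (Function('S')(V) = Add(-9, Mul(Rational(1, 8), Mul(Add(V, V), Pow(Add(V, 32), -1)))) = Add(-9, Mul(Rational(1, 8), Mul(Mul(2, V), Pow(Add(32, V), -1)))) = Add(-9, Mul(Rational(1, 8), Mul(2, V, Pow(Add(32, V), -1)))) = Add(-9, Mul(Rational(1, 4), V, Pow(Add(32, V), -1))))
Pow(Add(Function('S')(-947), Function('X')(-852, -804)), -1) = Pow(Add(Mul(Rational(1, 4), Pow(Add(32, -947), -1), Add(-1152, Mul(-35, -947))), Mul(2, -852)), -1) = Pow(Add(Mul(Rational(1, 4), Pow(-915, -1), Add(-1152, 33145)), -1704), -1) = Pow(Add(Mul(Rational(1, 4), Rational(-1, 915), 31993), -1704), -1) = Pow(Add(Rational(-31993, 3660), -1704), -1) = Pow(Rational(-6268633, 3660), -1) = Rational(-3660, 6268633)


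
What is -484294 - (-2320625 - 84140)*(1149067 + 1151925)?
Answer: 5533344542586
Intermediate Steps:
-484294 - (-2320625 - 84140)*(1149067 + 1151925) = -484294 - (-2404765)*2300992 = -484294 - 1*(-5533345026880) = -484294 + 5533345026880 = 5533344542586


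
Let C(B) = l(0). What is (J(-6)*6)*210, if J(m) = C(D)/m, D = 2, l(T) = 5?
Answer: -1050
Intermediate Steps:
C(B) = 5
J(m) = 5/m
(J(-6)*6)*210 = ((5/(-6))*6)*210 = ((5*(-⅙))*6)*210 = -⅚*6*210 = -5*210 = -1050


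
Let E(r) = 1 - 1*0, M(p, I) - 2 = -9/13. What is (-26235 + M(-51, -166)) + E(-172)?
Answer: -341025/13 ≈ -26233.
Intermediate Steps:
M(p, I) = 17/13 (M(p, I) = 2 - 9/13 = 17/13)
E(r) = 1 (E(r) = 1 + 0 = 1)
(-26235 + M(-51, -166)) + E(-172) = (-26235 + 17/13) + 1 = -341038/13 + 1 = -341025/13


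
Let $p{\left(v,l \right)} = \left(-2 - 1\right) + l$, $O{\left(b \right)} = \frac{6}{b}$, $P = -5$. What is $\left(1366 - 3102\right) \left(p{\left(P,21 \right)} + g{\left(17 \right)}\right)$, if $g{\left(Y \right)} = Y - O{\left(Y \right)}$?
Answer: $- \frac{1022504}{17} \approx -60147.0$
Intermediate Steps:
$p{\left(v,l \right)} = -3 + l$
$g{\left(Y \right)} = Y - \frac{6}{Y}$
$\left(1366 - 3102\right) \left(p{\left(P,21 \right)} + g{\left(17 \right)}\right) = \left(1366 - 3102\right) \left(\left(-3 + 21\right) + \left(17 - \frac{6}{17}\right)\right) = - 1736 \left(18 + \left(17 - \frac{6}{17}\right)\right) = - 1736 \left(18 + \frac{283}{17}\right) = \left(-1736\right) \frac{589}{17} = - \frac{1022504}{17}$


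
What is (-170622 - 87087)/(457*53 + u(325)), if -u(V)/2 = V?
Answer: -85903/7857 ≈ -10.933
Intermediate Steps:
u(V) = -2*V
(-170622 - 87087)/(457*53 + u(325)) = (-170622 - 87087)/(457*53 - 2*325) = -257709/(24221 - 650) = -257709/23571 = -257709*1/23571 = -85903/7857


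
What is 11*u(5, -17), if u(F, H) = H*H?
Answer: 3179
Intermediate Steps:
u(F, H) = H**2
11*u(5, -17) = 11*(-17)**2 = 11*289 = 3179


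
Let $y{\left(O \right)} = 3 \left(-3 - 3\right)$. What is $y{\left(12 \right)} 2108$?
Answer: $-37944$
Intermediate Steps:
$y{\left(O \right)} = -18$ ($y{\left(O \right)} = 3 \left(-6\right) = -18$)
$y{\left(12 \right)} 2108 = \left(-18\right) 2108 = -37944$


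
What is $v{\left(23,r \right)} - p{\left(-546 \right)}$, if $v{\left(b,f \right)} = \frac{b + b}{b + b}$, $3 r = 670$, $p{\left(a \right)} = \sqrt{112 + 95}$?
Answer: $1 - 3 \sqrt{23} \approx -13.387$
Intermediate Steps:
$p{\left(a \right)} = 3 \sqrt{23}$ ($p{\left(a \right)} = \sqrt{207} = 3 \sqrt{23}$)
$r = \frac{670}{3}$ ($r = \frac{1}{3} \cdot 670 = \frac{670}{3} \approx 223.33$)
$v{\left(b,f \right)} = 1$ ($v{\left(b,f \right)} = \frac{2 b}{2 b} = 2 b \frac{1}{2 b} = 1$)
$v{\left(23,r \right)} - p{\left(-546 \right)} = 1 - 3 \sqrt{23}$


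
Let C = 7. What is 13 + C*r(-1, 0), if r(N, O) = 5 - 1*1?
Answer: 41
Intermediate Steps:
r(N, O) = 4 (r(N, O) = 5 - 1 = 4)
13 + C*r(-1, 0) = 13 + 7*4 = 13 + 28 = 41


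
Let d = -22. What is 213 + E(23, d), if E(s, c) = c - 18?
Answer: 173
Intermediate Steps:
E(s, c) = -18 + c
213 + E(23, d) = 213 + (-18 - 22) = 213 - 40 = 173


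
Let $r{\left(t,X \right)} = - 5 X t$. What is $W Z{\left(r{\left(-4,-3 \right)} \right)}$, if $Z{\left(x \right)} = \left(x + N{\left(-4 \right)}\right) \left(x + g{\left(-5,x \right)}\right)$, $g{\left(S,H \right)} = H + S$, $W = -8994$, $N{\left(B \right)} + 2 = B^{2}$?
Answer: $-51715500$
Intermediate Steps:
$N{\left(B \right)} = -2 + B^{2}$
$r{\left(t,X \right)} = - 5 X t$
$Z{\left(x \right)} = \left(-5 + 2 x\right) \left(14 + x\right)$ ($Z{\left(x \right)} = \left(x - \left(2 - \left(-4\right)^{2}\right)\right) \left(x + \left(x - 5\right)\right) = \left(x + \left(-2 + 16\right)\right) \left(x + \left(-5 + x\right)\right) = \left(x + 14\right) \left(-5 + 2 x\right) = \left(14 + x\right) \left(-5 + 2 x\right) = \left(-5 + 2 x\right) \left(14 + x\right)$)
$W Z{\left(r{\left(-4,-3 \right)} \right)} = - 8994 \left(-70 + 2 \left(\left(-5\right) \left(-3\right) \left(-4\right)\right)^{2} + 23 \left(\left(-5\right) \left(-3\right) \left(-4\right)\right)\right) = - 8994 \left(-70 + 2 \left(-60\right)^{2} + 23 \left(-60\right)\right) = - 8994 \left(-70 + 2 \cdot 3600 - 1380\right) = - 8994 \left(-70 + 7200 - 1380\right) = \left(-8994\right) 5750 = -51715500$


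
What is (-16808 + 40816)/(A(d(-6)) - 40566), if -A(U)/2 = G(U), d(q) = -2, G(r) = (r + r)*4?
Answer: -12004/20267 ≈ -0.59229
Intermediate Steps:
G(r) = 8*r (G(r) = (2*r)*4 = 8*r)
A(U) = -16*U
(-16808 + 40816)/(A(d(-6)) - 40566) = (-16808 + 40816)/(-16*(-2) - 40566) = 24008/(32 - 40566) = 24008/(-40534) = 24008*(-1/40534) = -12004/20267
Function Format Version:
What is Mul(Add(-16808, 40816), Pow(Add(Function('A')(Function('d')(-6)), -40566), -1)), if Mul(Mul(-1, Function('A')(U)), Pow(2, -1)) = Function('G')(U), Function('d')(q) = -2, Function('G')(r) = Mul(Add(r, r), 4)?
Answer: Rational(-12004, 20267) ≈ -0.59229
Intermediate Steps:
Function('G')(r) = Mul(8, r) (Function('G')(r) = Mul(Mul(2, r), 4) = Mul(8, r))
Function('A')(U) = Mul(-16, U) (Function('A')(U) = Mul(-2, Mul(8, U)) = Mul(-16, U))
Mul(Add(-16808, 40816), Pow(Add(Function('A')(Function('d')(-6)), -40566), -1)) = Mul(Add(-16808, 40816), Pow(Add(Mul(-16, -2), -40566), -1)) = Mul(24008, Pow(Add(32, -40566), -1)) = Mul(24008, Pow(-40534, -1)) = Mul(24008, Rational(-1, 40534)) = Rational(-12004, 20267)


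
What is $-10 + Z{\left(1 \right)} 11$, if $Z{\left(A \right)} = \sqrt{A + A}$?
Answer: $-10 + 11 \sqrt{2} \approx 5.5564$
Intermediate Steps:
$Z{\left(A \right)} = \sqrt{2} \sqrt{A}$ ($Z{\left(A \right)} = \sqrt{2 A} = \sqrt{2} \sqrt{A}$)
$-10 + Z{\left(1 \right)} 11 = -10 + \sqrt{2} \sqrt{1} \cdot 11 = -10 + \sqrt{2} \cdot 1 \cdot 11 = -10 + \sqrt{2} \cdot 11 = -10 + 11 \sqrt{2}$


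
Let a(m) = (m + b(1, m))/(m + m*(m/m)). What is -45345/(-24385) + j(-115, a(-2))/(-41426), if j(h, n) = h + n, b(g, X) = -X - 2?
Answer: 752501621/404069204 ≈ 1.8623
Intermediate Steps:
b(g, X) = -2 - X
a(m) = -1/m (a(m) = (m + (-2 - m))/(m + m*(m/m)) = -2/(m + m*1) = -2/(m + m) = -2*1/(2*m) = -1/m)
-45345/(-24385) + j(-115, a(-2))/(-41426) = -45345/(-24385) + (-115 - 1/(-2))/(-41426) = -45345*(-1/24385) + (-115 - 1*(-1/2))*(-1/41426) = 9069/4877 + (-115 + 1/2)*(-1/41426) = 9069/4877 - 229/2*(-1/41426) = 9069/4877 + 229/82852 = 752501621/404069204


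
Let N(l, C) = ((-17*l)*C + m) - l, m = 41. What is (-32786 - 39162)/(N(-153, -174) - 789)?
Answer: 71948/453169 ≈ 0.15877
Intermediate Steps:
N(l, C) = 41 - l - 17*C*l (N(l, C) = ((-17*l)*C + 41) - l = (-17*C*l + 41) - l = (41 - 17*C*l) - l = 41 - l - 17*C*l)
(-32786 - 39162)/(N(-153, -174) - 789) = (-32786 - 39162)/((41 - 1*(-153) - 17*(-174)*(-153)) - 789) = -71948/((41 + 153 - 452574) - 789) = -71948/(-452380 - 789) = -71948/(-453169) = -71948*(-1/453169) = 71948/453169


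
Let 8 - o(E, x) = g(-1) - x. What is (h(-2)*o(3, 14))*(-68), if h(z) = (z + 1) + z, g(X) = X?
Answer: 4692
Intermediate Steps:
o(E, x) = 9 + x (o(E, x) = 8 - (-1 - x) = 8 + (1 + x) = 9 + x)
h(z) = 1 + 2*z (h(z) = (1 + z) + z = 1 + 2*z)
(h(-2)*o(3, 14))*(-68) = ((1 + 2*(-2))*(9 + 14))*(-68) = ((1 - 4)*23)*(-68) = -3*23*(-68) = -69*(-68) = 4692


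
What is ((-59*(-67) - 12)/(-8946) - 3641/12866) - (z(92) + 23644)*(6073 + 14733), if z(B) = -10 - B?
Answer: -2013475547497513/4110687 ≈ -4.8982e+8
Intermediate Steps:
((-59*(-67) - 12)/(-8946) - 3641/12866) - (z(92) + 23644)*(6073 + 14733) = ((-59*(-67) - 12)/(-8946) - 3641/12866) - ((-10 - 1*92) + 23644)*(6073 + 14733) = ((3953 - 12)*(-1/8946) - 3641*1/12866) - ((-10 - 92) + 23644)*20806 = (3941*(-1/8946) - 3641/12866) - (-102 + 23644)*20806 = (-563/1278 - 3641/12866) - 23542*20806 = -2974189/4110687 - 1*489814852 = -2974189/4110687 - 489814852 = -2013475547497513/4110687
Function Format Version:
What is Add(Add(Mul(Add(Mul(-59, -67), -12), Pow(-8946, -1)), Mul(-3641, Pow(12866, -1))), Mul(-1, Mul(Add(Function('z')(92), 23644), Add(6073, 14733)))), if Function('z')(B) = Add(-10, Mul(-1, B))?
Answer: Rational(-2013475547497513, 4110687) ≈ -4.8982e+8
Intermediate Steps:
Add(Add(Mul(Add(Mul(-59, -67), -12), Pow(-8946, -1)), Mul(-3641, Pow(12866, -1))), Mul(-1, Mul(Add(Function('z')(92), 23644), Add(6073, 14733)))) = Add(Add(Mul(Add(Mul(-59, -67), -12), Pow(-8946, -1)), Mul(-3641, Pow(12866, -1))), Mul(-1, Mul(Add(Add(-10, Mul(-1, 92)), 23644), Add(6073, 14733)))) = Add(Add(Mul(Add(3953, -12), Rational(-1, 8946)), Mul(-3641, Rational(1, 12866))), Mul(-1, Mul(Add(Add(-10, -92), 23644), 20806))) = Add(Add(Mul(3941, Rational(-1, 8946)), Rational(-3641, 12866)), Mul(-1, Mul(Add(-102, 23644), 20806))) = Add(Add(Rational(-563, 1278), Rational(-3641, 12866)), Mul(-1, Mul(23542, 20806))) = Add(Rational(-2974189, 4110687), Mul(-1, 489814852)) = Add(Rational(-2974189, 4110687), -489814852) = Rational(-2013475547497513, 4110687)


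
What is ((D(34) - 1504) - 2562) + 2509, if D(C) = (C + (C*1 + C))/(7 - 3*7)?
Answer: -10950/7 ≈ -1564.3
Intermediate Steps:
D(C) = -3*C/14 (D(C) = (C + (C + C))/(7 - 21) = (C + 2*C)/(-14) = (3*C)*(-1/14) = -3*C/14)
((D(34) - 1504) - 2562) + 2509 = ((-3/14*34 - 1504) - 2562) + 2509 = ((-51/7 - 1504) - 2562) + 2509 = (-10579/7 - 2562) + 2509 = -28513/7 + 2509 = -10950/7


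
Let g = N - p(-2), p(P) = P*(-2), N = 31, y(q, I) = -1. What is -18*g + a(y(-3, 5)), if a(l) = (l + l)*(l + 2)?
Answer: -488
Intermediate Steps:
p(P) = -2*P
a(l) = 2*l*(2 + l) (a(l) = (2*l)*(2 + l) = 2*l*(2 + l))
g = 27 (g = 31 - (-2)*(-2) = 31 - 1*4 = 31 - 4 = 27)
-18*g + a(y(-3, 5)) = -18*27 + 2*(-1)*(2 - 1) = -486 + 2*(-1)*1 = -486 - 2 = -488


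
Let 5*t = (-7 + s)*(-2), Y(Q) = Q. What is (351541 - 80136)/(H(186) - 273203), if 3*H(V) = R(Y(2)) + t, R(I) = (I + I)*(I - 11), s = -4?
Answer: -4071075/4098203 ≈ -0.99338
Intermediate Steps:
t = 22/5 (t = ((-7 - 4)*(-2))/5 = (-11*(-2))/5 = (⅕)*22 = 22/5 ≈ 4.4000)
R(I) = 2*I*(-11 + I) (R(I) = (2*I)*(-11 + I) = 2*I*(-11 + I))
H(V) = -158/15 (H(V) = (2*2*(-11 + 2) + 22/5)/3 = (2*2*(-9) + 22/5)/3 = (-36 + 22/5)/3 = (⅓)*(-158/5) = -158/15)
(351541 - 80136)/(H(186) - 273203) = (351541 - 80136)/(-158/15 - 273203) = 271405/(-4098203/15) = 271405*(-15/4098203) = -4071075/4098203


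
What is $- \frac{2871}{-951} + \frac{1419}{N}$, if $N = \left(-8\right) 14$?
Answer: $- \frac{342639}{35504} \approx -9.6507$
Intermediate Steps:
$N = -112$
$- \frac{2871}{-951} + \frac{1419}{N} = - \frac{2871}{-951} + \frac{1419}{-112} = \left(-2871\right) \left(- \frac{1}{951}\right) + 1419 \left(- \frac{1}{112}\right) = \frac{957}{317} - \frac{1419}{112} = - \frac{342639}{35504}$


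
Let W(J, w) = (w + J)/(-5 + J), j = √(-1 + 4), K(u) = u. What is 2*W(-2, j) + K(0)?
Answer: 4/7 - 2*√3/7 ≈ 0.076557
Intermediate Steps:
j = √3 ≈ 1.7320
W(J, w) = (J + w)/(-5 + J)
2*W(-2, j) + K(0) = 2*((-2 + √3)/(-5 - 2)) + 0 = 2*((-2 + √3)/(-7)) + 0 = 2*(-(-2 + √3)/7) + 0 = 2*(2/7 - √3/7) + 0 = (4/7 - 2*√3/7) + 0 = 4/7 - 2*√3/7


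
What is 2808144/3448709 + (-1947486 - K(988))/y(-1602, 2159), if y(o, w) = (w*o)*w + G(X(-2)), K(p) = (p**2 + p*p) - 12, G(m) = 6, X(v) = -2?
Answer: 10491452729972861/12876396780373302 ≈ 0.81478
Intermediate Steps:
K(p) = -12 + 2*p**2 (K(p) = (p**2 + p**2) - 12 = 2*p**2 - 12 = -12 + 2*p**2)
y(o, w) = 6 + o*w**2 (y(o, w) = (w*o)*w + 6 = (o*w)*w + 6 = o*w**2 + 6 = 6 + o*w**2)
2808144/3448709 + (-1947486 - K(988))/y(-1602, 2159) = 2808144/3448709 + (-1947486 - (-12 + 2*988**2))/(6 - 1602*2159**2) = 2808144*(1/3448709) + (-1947486 - (-12 + 2*976144))/(6 - 1602*4661281) = 2808144/3448709 + (-1947486 - (-12 + 1952288))/(6 - 7467372162) = 2808144/3448709 + (-1947486 - 1*1952276)/(-7467372156) = 2808144/3448709 + (-1947486 - 1952276)*(-1/7467372156) = 2808144/3448709 - 3899762*(-1/7467372156) = 2808144/3448709 + 1949881/3733686078 = 10491452729972861/12876396780373302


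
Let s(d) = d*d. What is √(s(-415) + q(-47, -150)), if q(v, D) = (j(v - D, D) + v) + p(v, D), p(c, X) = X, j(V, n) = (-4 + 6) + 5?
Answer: 3*√19115 ≈ 414.77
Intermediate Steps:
j(V, n) = 7 (j(V, n) = 2 + 5 = 7)
q(v, D) = 7 + D + v (q(v, D) = (7 + v) + D = 7 + D + v)
s(d) = d²
√(s(-415) + q(-47, -150)) = √((-415)² + (7 - 150 - 47)) = √(172225 - 190) = √172035 = 3*√19115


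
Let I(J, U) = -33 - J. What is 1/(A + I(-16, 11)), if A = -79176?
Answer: -1/79193 ≈ -1.2627e-5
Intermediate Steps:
1/(A + I(-16, 11)) = 1/(-79176 + (-33 - 1*(-16))) = 1/(-79176 + (-33 + 16)) = 1/(-79176 - 17) = 1/(-79193) = -1/79193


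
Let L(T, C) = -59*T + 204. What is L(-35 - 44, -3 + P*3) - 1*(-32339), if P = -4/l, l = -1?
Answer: 37204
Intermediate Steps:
P = 4 (P = -4/(-1) = -4*(-1) = 4)
L(T, C) = 204 - 59*T
L(-35 - 44, -3 + P*3) - 1*(-32339) = (204 - 59*(-35 - 44)) - 1*(-32339) = (204 - 59*(-79)) + 32339 = (204 + 4661) + 32339 = 4865 + 32339 = 37204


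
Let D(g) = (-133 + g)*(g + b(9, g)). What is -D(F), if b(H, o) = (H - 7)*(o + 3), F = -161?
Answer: -140238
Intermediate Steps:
b(H, o) = (-7 + H)*(3 + o)
D(g) = (-133 + g)*(6 + 3*g) (D(g) = (-133 + g)*(g + (-21 - 7*g + 3*9 + 9*g)) = (-133 + g)*(g + (-21 - 7*g + 27 + 9*g)) = (-133 + g)*(g + (6 + 2*g)) = (-133 + g)*(6 + 3*g))
-D(F) = -(-798 - 393*(-161) + 3*(-161)²) = -(-798 + 63273 + 3*25921) = -(-798 + 63273 + 77763) = -1*140238 = -140238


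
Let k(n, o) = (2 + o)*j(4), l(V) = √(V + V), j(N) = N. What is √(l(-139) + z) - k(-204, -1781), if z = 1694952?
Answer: 7116 + √(1694952 + I*√278) ≈ 8417.9 + 0.006403*I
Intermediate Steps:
l(V) = √2*√V (l(V) = √(2*V) = √2*√V)
k(n, o) = 8 + 4*o (k(n, o) = (2 + o)*4 = 8 + 4*o)
√(l(-139) + z) - k(-204, -1781) = √(√2*√(-139) + 1694952) - (8 + 4*(-1781)) = √(√2*(I*√139) + 1694952) - (8 - 7124) = √(I*√278 + 1694952) - 1*(-7116) = √(1694952 + I*√278) + 7116 = 7116 + √(1694952 + I*√278)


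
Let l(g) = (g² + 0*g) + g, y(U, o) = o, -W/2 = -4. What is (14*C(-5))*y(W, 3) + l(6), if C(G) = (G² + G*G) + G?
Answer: 1932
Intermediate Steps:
W = 8 (W = -2*(-4) = 8)
C(G) = G + 2*G² (C(G) = (G² + G²) + G = 2*G² + G = G + 2*G²)
l(g) = g + g² (l(g) = (g² + 0) + g = g² + g = g + g²)
(14*C(-5))*y(W, 3) + l(6) = (14*(-5*(1 + 2*(-5))))*3 + 6*(1 + 6) = (14*(-5*(1 - 10)))*3 + 6*7 = (14*(-5*(-9)))*3 + 42 = (14*45)*3 + 42 = 630*3 + 42 = 1890 + 42 = 1932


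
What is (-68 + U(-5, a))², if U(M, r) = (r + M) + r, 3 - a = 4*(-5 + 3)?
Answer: 2601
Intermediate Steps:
a = 11 (a = 3 - 4*(-5 + 3) = 3 - 4*(-2) = 3 - 1*(-8) = 3 + 8 = 11)
U(M, r) = M + 2*r (U(M, r) = (M + r) + r = M + 2*r)
(-68 + U(-5, a))² = (-68 + (-5 + 2*11))² = (-68 + (-5 + 22))² = (-68 + 17)² = (-51)² = 2601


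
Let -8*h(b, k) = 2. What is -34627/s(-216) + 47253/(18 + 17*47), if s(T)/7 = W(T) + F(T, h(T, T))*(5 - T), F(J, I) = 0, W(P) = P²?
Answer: 810745343/14043456 ≈ 57.731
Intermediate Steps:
h(b, k) = -¼ (h(b, k) = -⅛*2 = -¼)
s(T) = 7*T² (s(T) = 7*(T² + 0*(5 - T)) = 7*(T² + 0) = 7*T²)
-34627/s(-216) + 47253/(18 + 17*47) = -34627/(7*(-216)²) + 47253/(18 + 17*47) = -34627/(7*46656) + 47253/(18 + 799) = -34627/326592 + 47253/817 = -34627*1/326592 + 47253*(1/817) = -34627/326592 + 2487/43 = 810745343/14043456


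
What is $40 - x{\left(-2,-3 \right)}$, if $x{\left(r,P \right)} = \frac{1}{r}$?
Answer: $\frac{81}{2} \approx 40.5$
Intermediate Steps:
$40 - x{\left(-2,-3 \right)} = 40 - \frac{1}{-2} = 40 - - \frac{1}{2} = 40 + \frac{1}{2} = \frac{81}{2}$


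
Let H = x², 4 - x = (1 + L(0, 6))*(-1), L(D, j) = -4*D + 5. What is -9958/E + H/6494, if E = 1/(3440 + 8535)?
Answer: -387195171300/3247 ≈ -1.1925e+8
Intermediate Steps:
E = 1/11975 ≈ 8.3507e-5
L(D, j) = 5 - 4*D
x = 10 (x = 4 - (1 + (5 - 4*0))*(-1) = 4 - (1 + (5 + 0))*(-1) = 4 - (1 + 5)*(-1) = 4 - 6*(-1) = 4 - 1*(-6) = 4 + 6 = 10)
H = 100 (H = 10² = 100)
-9958/E + H/6494 = -9958/1/11975 + 100/6494 = -9958*11975 + 100*(1/6494) = -119247050 + 50/3247 = -387195171300/3247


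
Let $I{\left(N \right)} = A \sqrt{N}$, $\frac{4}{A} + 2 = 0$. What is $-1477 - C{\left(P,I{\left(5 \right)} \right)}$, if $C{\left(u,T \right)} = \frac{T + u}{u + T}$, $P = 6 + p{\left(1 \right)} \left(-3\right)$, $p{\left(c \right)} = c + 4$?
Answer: $-1478$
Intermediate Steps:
$A = -2$ ($A = \frac{4}{-2 + 0} = \frac{4}{-2} = 4 \left(- \frac{1}{2}\right) = -2$)
$p{\left(c \right)} = 4 + c$
$I{\left(N \right)} = - 2 \sqrt{N}$
$P = -9$ ($P = 6 + \left(4 + 1\right) \left(-3\right) = 6 + 5 \left(-3\right) = 6 - 15 = -9$)
$C{\left(u,T \right)} = 1$ ($C{\left(u,T \right)} = \frac{T + u}{T + u} = 1$)
$-1477 - C{\left(P,I{\left(5 \right)} \right)} = -1477 - 1 = -1478$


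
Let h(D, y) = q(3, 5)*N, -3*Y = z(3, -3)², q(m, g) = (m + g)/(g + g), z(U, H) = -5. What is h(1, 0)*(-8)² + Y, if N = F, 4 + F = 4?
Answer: -25/3 ≈ -8.3333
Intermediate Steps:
F = 0 (F = -4 + 4 = 0)
N = 0
q(m, g) = (g + m)/(2*g) (q(m, g) = (g + m)/((2*g)) = (g + m)*(1/(2*g)) = (g + m)/(2*g))
Y = -25/3 (Y = -⅓*(-5)² = -⅓*25 = -25/3 ≈ -8.3333)
h(D, y) = 0 (h(D, y) = ((½)*(5 + 3)/5)*0 = ((½)*(⅕)*8)*0 = (⅘)*0 = 0)
h(1, 0)*(-8)² + Y = 0*(-8)² - 25/3 = 0*64 - 25/3 = 0 - 25/3 = -25/3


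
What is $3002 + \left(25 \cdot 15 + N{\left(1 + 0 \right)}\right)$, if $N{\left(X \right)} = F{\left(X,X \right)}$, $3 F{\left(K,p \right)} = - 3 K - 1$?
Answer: $\frac{10127}{3} \approx 3375.7$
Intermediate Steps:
$F{\left(K,p \right)} = - \frac{1}{3} - K$ ($F{\left(K,p \right)} = \frac{- 3 K - 1}{3} = \frac{-1 - 3 K}{3} = - \frac{1}{3} - K$)
$N{\left(X \right)} = - \frac{1}{3} - X$
$3002 + \left(25 \cdot 15 + N{\left(1 + 0 \right)}\right) = 3002 + \left(25 \cdot 15 - \frac{4}{3}\right) = 3002 + \left(375 - \frac{4}{3}\right) = 3002 + \frac{1121}{3} = \frac{10127}{3}$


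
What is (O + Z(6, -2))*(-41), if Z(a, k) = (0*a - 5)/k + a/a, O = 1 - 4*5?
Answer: 1271/2 ≈ 635.50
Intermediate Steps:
O = -19 (O = 1 - 20 = -19)
Z(a, k) = 1 - 5/k (Z(a, k) = (0 - 5)/k + 1 = -5/k + 1 = 1 - 5/k)
(O + Z(6, -2))*(-41) = (-19 + (-5 - 2)/(-2))*(-41) = (-19 - ½*(-7))*(-41) = (-19 + 7/2)*(-41) = -31/2*(-41) = 1271/2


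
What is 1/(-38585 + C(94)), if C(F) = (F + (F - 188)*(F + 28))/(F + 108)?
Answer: -101/3902772 ≈ -2.5879e-5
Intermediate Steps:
C(F) = (F + (-188 + F)*(28 + F))/(108 + F)
1/(-38585 + C(94)) = 1/(-38585 + (-5264 + 94**2 - 159*94)/(108 + 94)) = 1/(-38585 + (-5264 + 8836 - 14946)/202) = 1/(-38585 + (1/202)*(-11374)) = 1/(-38585 - 5687/101) = 1/(-3902772/101) = -101/3902772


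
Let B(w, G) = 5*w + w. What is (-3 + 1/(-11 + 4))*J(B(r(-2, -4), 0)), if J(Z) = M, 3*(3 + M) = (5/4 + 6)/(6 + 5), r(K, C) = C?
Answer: 367/42 ≈ 8.7381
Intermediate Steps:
B(w, G) = 6*w
M = -367/132 (M = -3 + ((5/4 + 6)/(6 + 5))/3 = -3 + ((5*(1/4) + 6)/11)/3 = -3 + ((5/4 + 6)*(1/11))/3 = -3 + ((29/4)*(1/11))/3 = -3 + (1/3)*(29/44) = -3 + 29/132 = -367/132 ≈ -2.7803)
J(Z) = -367/132
(-3 + 1/(-11 + 4))*J(B(r(-2, -4), 0)) = (-3 + 1/(-11 + 4))*(-367/132) = (-3 + 1/(-7))*(-367/132) = (-3 - 1/7)*(-367/132) = -22/7*(-367/132) = 367/42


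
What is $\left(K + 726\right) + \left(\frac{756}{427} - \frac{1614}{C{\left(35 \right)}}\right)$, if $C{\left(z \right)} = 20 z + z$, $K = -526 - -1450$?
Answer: $\frac{24652892}{14945} \approx 1649.6$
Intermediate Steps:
$K = 924$ ($K = -526 + 1450 = 924$)
$C{\left(z \right)} = 21 z$
$\left(K + 726\right) + \left(\frac{756}{427} - \frac{1614}{C{\left(35 \right)}}\right) = \left(924 + 726\right) + \left(\frac{756}{427} - \frac{1614}{21 \cdot 35}\right) = 1650 + \left(756 \cdot \frac{1}{427} - \frac{1614}{735}\right) = 1650 + \left(\frac{108}{61} - \frac{538}{245}\right) = 1650 - \frac{6358}{14945} = \frac{24652892}{14945}$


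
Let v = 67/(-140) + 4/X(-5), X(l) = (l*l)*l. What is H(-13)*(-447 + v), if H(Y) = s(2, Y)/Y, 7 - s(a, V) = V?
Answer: 1566287/2275 ≈ 688.48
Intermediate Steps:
s(a, V) = 7 - V
X(l) = l³ (X(l) = l²*l = l³)
H(Y) = (7 - Y)/Y
v = -1787/3500 (v = 67/(-140) + 4/((-5)³) = 67*(-1/140) + 4/(-125) = -67/140 + 4*(-1/125) = -67/140 - 4/125 = -1787/3500 ≈ -0.51057)
H(-13)*(-447 + v) = ((7 - 1*(-13))/(-13))*(-447 - 1787/3500) = -(7 + 13)/13*(-1566287/3500) = -1/13*20*(-1566287/3500) = -20/13*(-1566287/3500) = 1566287/2275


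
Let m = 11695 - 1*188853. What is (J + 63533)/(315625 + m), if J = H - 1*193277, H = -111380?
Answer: -241124/138467 ≈ -1.7414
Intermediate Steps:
J = -304657 (J = -111380 - 1*193277 = -111380 - 193277 = -304657)
m = -177158 (m = 11695 - 188853 = -177158)
(J + 63533)/(315625 + m) = (-304657 + 63533)/(315625 - 177158) = -241124/138467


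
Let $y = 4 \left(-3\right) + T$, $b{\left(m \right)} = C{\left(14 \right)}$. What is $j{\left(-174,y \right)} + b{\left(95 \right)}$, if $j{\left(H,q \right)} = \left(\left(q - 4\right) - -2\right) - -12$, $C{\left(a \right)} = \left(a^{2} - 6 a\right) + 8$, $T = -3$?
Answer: $115$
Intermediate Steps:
$C{\left(a \right)} = 8 + a^{2} - 6 a$
$b{\left(m \right)} = 120$ ($b{\left(m \right)} = 8 + 14^{2} - 84 = 8 + 196 - 84 = 120$)
$y = -15$ ($y = 4 \left(-3\right) - 3 = -12 - 3 = -15$)
$j{\left(H,q \right)} = 10 + q$ ($j{\left(H,q \right)} = \left(\left(-4 + q\right) + 2\right) + 12 = \left(-2 + q\right) + 12 = 10 + q$)
$j{\left(-174,y \right)} + b{\left(95 \right)} = \left(10 - 15\right) + 120 = -5 + 120 = 115$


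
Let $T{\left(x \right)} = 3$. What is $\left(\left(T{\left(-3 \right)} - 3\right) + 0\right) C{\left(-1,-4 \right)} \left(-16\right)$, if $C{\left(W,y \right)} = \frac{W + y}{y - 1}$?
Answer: $0$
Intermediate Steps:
$C{\left(W,y \right)} = \frac{W + y}{-1 + y}$
$\left(\left(T{\left(-3 \right)} - 3\right) + 0\right) C{\left(-1,-4 \right)} \left(-16\right) = \left(\left(3 - 3\right) + 0\right) \frac{-1 - 4}{-1 - 4} \left(-16\right) = \left(0 + 0\right) \frac{1}{-5} \left(-5\right) \left(-16\right) = 0 \left(\left(- \frac{1}{5}\right) \left(-5\right)\right) \left(-16\right) = 0 \cdot 1 \left(-16\right) = 0 \left(-16\right) = 0$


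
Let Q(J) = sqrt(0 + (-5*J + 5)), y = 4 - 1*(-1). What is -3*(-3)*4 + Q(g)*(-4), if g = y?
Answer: 36 - 8*I*sqrt(5) ≈ 36.0 - 17.889*I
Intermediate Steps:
y = 5 (y = 4 + 1 = 5)
g = 5
Q(J) = sqrt(5 - 5*J) (Q(J) = sqrt(0 + (5 - 5*J)) = sqrt(5 - 5*J))
-3*(-3)*4 + Q(g)*(-4) = -3*(-3)*4 + sqrt(5 - 5*5)*(-4) = 9*4 + sqrt(5 - 25)*(-4) = 36 + sqrt(-20)*(-4) = 36 + (2*I*sqrt(5))*(-4) = 36 - 8*I*sqrt(5)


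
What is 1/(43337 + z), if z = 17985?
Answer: 1/61322 ≈ 1.6307e-5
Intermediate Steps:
1/(43337 + z) = 1/(43337 + 17985) = 1/61322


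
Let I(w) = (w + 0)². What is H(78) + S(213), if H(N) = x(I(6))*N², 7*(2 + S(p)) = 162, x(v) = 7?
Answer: 298264/7 ≈ 42609.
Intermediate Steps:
I(w) = w²
S(p) = 148/7 (S(p) = -2 + (⅐)*162 = -2 + 162/7 = 148/7)
H(N) = 7*N²
H(78) + S(213) = 7*78² + 148/7 = 7*6084 + 148/7 = 42588 + 148/7 = 298264/7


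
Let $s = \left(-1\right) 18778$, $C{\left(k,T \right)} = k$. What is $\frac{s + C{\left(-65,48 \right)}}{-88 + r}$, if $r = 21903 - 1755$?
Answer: $- \frac{18843}{20060} \approx -0.93933$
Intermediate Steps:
$r = 20148$
$s = -18778$
$\frac{s + C{\left(-65,48 \right)}}{-88 + r} = \frac{-18778 - 65}{-88 + 20148} = - \frac{18843}{20060}$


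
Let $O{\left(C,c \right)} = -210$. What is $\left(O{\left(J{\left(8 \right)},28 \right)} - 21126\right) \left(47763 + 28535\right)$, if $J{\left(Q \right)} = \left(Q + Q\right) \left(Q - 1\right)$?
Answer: $-1627894128$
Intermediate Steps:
$J{\left(Q \right)} = 2 Q \left(-1 + Q\right)$
$\left(O{\left(J{\left(8 \right)},28 \right)} - 21126\right) \left(47763 + 28535\right) = \left(-210 - 21126\right) \left(47763 + 28535\right) = \left(-21336\right) 76298 = -1627894128$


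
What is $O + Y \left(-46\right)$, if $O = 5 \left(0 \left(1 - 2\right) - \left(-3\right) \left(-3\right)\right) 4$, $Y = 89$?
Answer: $-4274$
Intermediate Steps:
$O = -180$ ($O = 5 \left(0 \left(-1\right) - 9\right) 4 = 5 \left(0 - 9\right) 4 = 5 \left(-9\right) 4 = \left(-45\right) 4 = -180$)
$O + Y \left(-46\right) = -180 + 89 \left(-46\right) = -180 - 4094 = -4274$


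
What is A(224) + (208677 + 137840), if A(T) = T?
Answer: 346741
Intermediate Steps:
A(224) + (208677 + 137840) = 224 + (208677 + 137840) = 224 + 346517 = 346741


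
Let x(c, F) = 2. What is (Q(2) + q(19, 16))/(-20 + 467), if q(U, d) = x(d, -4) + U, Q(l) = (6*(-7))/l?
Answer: 0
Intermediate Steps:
Q(l) = -42/l
q(U, d) = 2 + U
(Q(2) + q(19, 16))/(-20 + 467) = (-42/2 + (2 + 19))/(-20 + 467) = (-42*1/2 + 21)/447 = (-21 + 21)*(1/447) = 0*(1/447) = 0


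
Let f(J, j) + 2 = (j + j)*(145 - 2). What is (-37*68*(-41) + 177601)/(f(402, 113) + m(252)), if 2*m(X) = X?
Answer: 280757/32442 ≈ 8.6541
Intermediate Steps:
m(X) = X/2
f(J, j) = -2 + 286*j (f(J, j) = -2 + (j + j)*(145 - 2) = -2 + (2*j)*143 = -2 + 286*j)
(-37*68*(-41) + 177601)/(f(402, 113) + m(252)) = (-37*68*(-41) + 177601)/((-2 + 286*113) + (½)*252) = (-2516*(-41) + 177601)/((-2 + 32318) + 126) = (103156 + 177601)/(32316 + 126) = 280757/32442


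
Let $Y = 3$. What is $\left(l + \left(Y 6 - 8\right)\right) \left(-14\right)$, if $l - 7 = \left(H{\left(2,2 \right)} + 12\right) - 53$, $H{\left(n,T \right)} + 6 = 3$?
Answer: $378$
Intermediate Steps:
$H{\left(n,T \right)} = -3$ ($H{\left(n,T \right)} = -6 + 3 = -3$)
$l = -37$ ($l = 7 + \left(\left(-3 + 12\right) - 53\right) = 7 + \left(9 - 53\right) = 7 - 44 = -37$)
$\left(l + \left(Y 6 - 8\right)\right) \left(-14\right) = \left(-37 + \left(3 \cdot 6 - 8\right)\right) \left(-14\right) = \left(-37 + \left(18 - 8\right)\right) \left(-14\right) = \left(-37 + 10\right) \left(-14\right) = \left(-27\right) \left(-14\right) = 378$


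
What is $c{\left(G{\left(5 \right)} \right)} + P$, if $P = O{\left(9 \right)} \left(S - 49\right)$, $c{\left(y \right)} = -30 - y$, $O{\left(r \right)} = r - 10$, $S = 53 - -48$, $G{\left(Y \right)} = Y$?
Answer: $-87$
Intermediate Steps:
$S = 101$ ($S = 53 + 48 = 101$)
$O{\left(r \right)} = -10 + r$
$P = -52$ ($P = \left(-10 + 9\right) \left(101 - 49\right) = \left(-1\right) 52 = -52$)
$c{\left(G{\left(5 \right)} \right)} + P = \left(-30 - 5\right) - 52 = -35 - 52 = -87$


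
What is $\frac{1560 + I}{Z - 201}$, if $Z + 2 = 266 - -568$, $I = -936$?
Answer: $\frac{624}{631} \approx 0.98891$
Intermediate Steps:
$Z = 832$ ($Z = -2 + \left(266 - -568\right) = -2 + \left(266 + 568\right) = -2 + 834 = 832$)
$\frac{1560 + I}{Z - 201} = \frac{1560 - 936}{832 - 201} = \frac{624}{631}$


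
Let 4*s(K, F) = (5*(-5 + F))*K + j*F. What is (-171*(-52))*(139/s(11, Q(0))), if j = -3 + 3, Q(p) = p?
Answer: -4943952/275 ≈ -17978.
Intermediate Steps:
j = 0
s(K, F) = K*(-25 + 5*F)/4 (s(K, F) = ((5*(-5 + F))*K + 0*F)/4 = ((-25 + 5*F)*K + 0)/4 = (K*(-25 + 5*F) + 0)/4 = (K*(-25 + 5*F))/4 = K*(-25 + 5*F)/4)
(-171*(-52))*(139/s(11, Q(0))) = (-171*(-52))*(139/(((5/4)*11*(-5 + 0)))) = 8892*(139/(((5/4)*11*(-5)))) = 8892*(139/(-275/4)) = 8892*(139*(-4/275)) = 8892*(-556/275) = -4943952/275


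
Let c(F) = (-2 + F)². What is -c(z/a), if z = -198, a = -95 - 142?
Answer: -8464/6241 ≈ -1.3562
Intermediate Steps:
a = -237
-c(z/a) = -(-2 - 198/(-237))² = -(-2 - 198*(-1/237))² = -(-2 + 66/79)² = -(-92/79)² = -1*8464/6241 = -8464/6241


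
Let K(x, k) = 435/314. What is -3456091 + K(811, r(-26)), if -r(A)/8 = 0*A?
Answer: -1085212139/314 ≈ -3.4561e+6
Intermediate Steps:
r(A) = 0 (r(A) = -0*A = -8*0 = 0)
K(x, k) = 435/314 (K(x, k) = 435*(1/314) = 435/314)
-3456091 + K(811, r(-26)) = -3456091 + 435/314 = -1085212139/314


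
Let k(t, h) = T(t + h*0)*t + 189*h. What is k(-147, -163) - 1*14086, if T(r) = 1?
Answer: -45040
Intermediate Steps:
k(t, h) = t + 189*h (k(t, h) = 1*t + 189*h = t + 189*h)
k(-147, -163) - 1*14086 = (-147 + 189*(-163)) - 1*14086 = (-147 - 30807) - 14086 = -30954 - 14086 = -45040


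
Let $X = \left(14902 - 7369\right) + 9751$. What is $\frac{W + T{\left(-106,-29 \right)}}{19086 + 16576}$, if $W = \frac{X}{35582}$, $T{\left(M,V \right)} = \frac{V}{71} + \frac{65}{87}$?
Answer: $\frac{45300203}{1959537869817} \approx 2.3118 \cdot 10^{-5}$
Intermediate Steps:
$T{\left(M,V \right)} = \frac{65}{87} + \frac{V}{71}$ ($T{\left(M,V \right)} = V \frac{1}{71} + 65 \cdot \frac{1}{87} = \frac{V}{71} + \frac{65}{87} = \frac{65}{87} + \frac{V}{71}$)
$X = 17284$ ($X = 7533 + 9751 = 17284$)
$W = \frac{8642}{17791}$ ($W = \frac{17284}{35582} = 17284 \cdot \frac{1}{35582} = \frac{8642}{17791} \approx 0.48575$)
$\frac{W + T{\left(-106,-29 \right)}}{19086 + 16576} = \frac{\frac{8642}{17791} + \left(\frac{65}{87} + \frac{1}{71} \left(-29\right)\right)}{19086 + 16576} = \frac{\frac{8642}{17791} + \left(\frac{65}{87} - \frac{29}{71}\right)}{35662} = \left(\frac{8642}{17791} + \frac{2092}{6177}\right) \frac{1}{35662} = \frac{90600406}{109895007} \cdot \frac{1}{35662} = \frac{45300203}{1959537869817}$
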